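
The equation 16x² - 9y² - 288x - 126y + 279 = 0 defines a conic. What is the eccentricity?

e = 5/3

Rearranging, 16(x² - 18x) -9(y² + 14y) = -279.
Complete the square: 16(x - 9)² -9(y + 7)² = -279 + 1296 - 441 = 576
Dividing both sides by 576: (x - 9)²/36 - (y + 7)²/64 = 1
Hyperbola, center (9, -7), transverse axis horizontal; a² = 36, b² = 64.
c² = a² + b² = 100, so c = 10.
e = c/a = 10/6 = 5/3.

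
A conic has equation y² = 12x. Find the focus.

Vertex (0, 0); 4p = 12 so p = 3. Opens right.
Focus is p units from the vertex along the axis: (h + p, k).

(3, 0)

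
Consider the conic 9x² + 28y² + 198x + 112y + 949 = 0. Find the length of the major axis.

Rearranging, 9(x² + 22x) + 28(y² + 4y) = -949.
Complete the square in x and y: 9(x + 11)² + 28(y + 2)² = -949 + 1089 + 112 = 252
Divide by 252: (x + 11)²/28 + (y + 2)²/9 = 1
Ellipse, center (-11, -2), major axis horizontal; a² = 28, b² = 9.
a² = 28 so a = 2√7; the major axis has length 2a = 4√7.

4√7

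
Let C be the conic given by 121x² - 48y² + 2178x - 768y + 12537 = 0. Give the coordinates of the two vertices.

(-9, -19) and (-9, 3)

121(x² + 18x) -48(y² + 16y) = -12537
121(x + 9)² -48(y + 8)² = -12537 + 9801 - 3072 = -5808
Dividing both sides by -5808: (y + 8)²/121 - (x + 9)²/48 = 1
Hyperbola, center (-9, -8), transverse axis vertical; a² = 121, b² = 48.
a = 11. Vertices at (h, k ± a).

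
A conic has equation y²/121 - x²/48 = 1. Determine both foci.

(0, -13) and (0, 13)

Center (0, 0). The positive term is the y-term, so the transverse axis is vertical; a² = 121, b² = 48.
c² = a² + b² = 121 + 48 = 169, so c = 13.
Foci lie on the vertical axis through the center: (h, k ± c).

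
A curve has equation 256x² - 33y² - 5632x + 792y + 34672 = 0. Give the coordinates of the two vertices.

Group the x- and y-terms: 256(x² - 22x) -33(y² - 24y) = -34672
Complete the square: 256(x - 11)² -33(y - 12)² = -34672 + 30976 - 4752 = -8448
Divide by -8448: (y - 12)²/256 - (x - 11)²/33 = 1
Hyperbola, center (11, 12), transverse axis vertical; a² = 256, b² = 33.
a = 16. Vertices at (h, k ± a).

(11, -4) and (11, 28)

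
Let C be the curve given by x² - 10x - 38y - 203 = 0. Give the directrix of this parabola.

Only x is squared. Complete the square in x: (x - 5)² = 38(y + 6).
Vertex (5, -6); 4p = 38 so p = 19/2. Opens up.
Directrix is the horizontal line y = k − p = -6 − (19/2) = -31/2.

y = -31/2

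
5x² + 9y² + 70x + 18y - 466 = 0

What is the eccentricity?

e = 2/3

Group the x- and y-terms: 5(x² + 14x) + 9(y² + 2y) = 466
Complete the square: 5(x + 7)² + 9(y + 1)² = 466 + 245 + 9 = 720
Dividing both sides by 720: (x + 7)²/144 + (y + 1)²/80 = 1
Ellipse, center (-7, -1), major axis horizontal; a² = 144, b² = 80.
c² = a² - b² = 64, so c = 8.
e = c/a = 8/12 = 2/3.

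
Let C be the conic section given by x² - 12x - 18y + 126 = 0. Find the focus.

(6, 19/2)

Only x is squared. Complete the square in x: (x - 6)² = 18(y - 5).
Vertex (6, 5); 4p = 18 so p = 9/2. Opens up.
Focus is p units from the vertex along the axis: (h, k + p).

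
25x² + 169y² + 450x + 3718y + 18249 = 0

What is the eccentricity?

Group the x- and y-terms: 25(x² + 18x) + 169(y² + 22y) = -18249
Complete the square in x and y: 25(x + 9)² + 169(y + 11)² = -18249 + 2025 + 20449 = 4225
Dividing both sides by 4225: (x + 9)²/169 + (y + 11)²/25 = 1
Ellipse, center (-9, -11), major axis horizontal; a² = 169, b² = 25.
c² = a² - b² = 144, so c = 12.
e = c/a = 12/13.

e = 12/13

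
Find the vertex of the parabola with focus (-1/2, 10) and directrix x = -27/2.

(-7, 10)

The vertex is the midpoint between the focus and the directrix along the axis of symmetry.
Axis is horizontal (directrix is vertical). Vertex x-coordinate = (-1/2 + (-27/2))/2 = -7; y-coordinate = 10.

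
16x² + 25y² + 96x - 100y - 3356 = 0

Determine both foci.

(-12, 2) and (6, 2)

Group the x- and y-terms: 16(x² + 6x) + 25(y² - 4y) = 3356
Complete the square in x and y: 16(x + 3)² + 25(y - 2)² = 3356 + 144 + 100 = 3600
Dividing both sides by 3600: (x + 3)²/225 + (y - 2)²/144 = 1
Ellipse, center (-3, 2), major axis horizontal; a² = 225, b² = 144.
c² = a² - b² = 225 - 144 = 81, so c = 9.
Foci lie on the horizontal axis through the center: (h ± c, k).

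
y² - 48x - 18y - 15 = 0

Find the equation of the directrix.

Only y is squared. Complete the square in y: (y - 9)² = 48(x + 2).
Vertex (-2, 9); 4p = 48 so p = 12. Opens right.
Directrix is the vertical line x = h − p = -2 − (12) = -14.

x = -14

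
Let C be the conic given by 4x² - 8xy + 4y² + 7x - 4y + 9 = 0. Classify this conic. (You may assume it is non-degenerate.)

parabola

A = 4, B = -8, C = 4.
Discriminant B² − 4AC = (-8)² − 4·4·4 = 0.
B² − 4AC = 0 ⇒ parabola.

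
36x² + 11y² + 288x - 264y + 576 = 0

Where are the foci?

Collect terms: 36(x² + 8x) + 11(y² - 24y) = -576
Complete the square: 36(x + 4)² + 11(y - 12)² = -576 + 576 + 1584 = 1584
Divide by 1584: (x + 4)²/44 + (y - 12)²/144 = 1
Ellipse, center (-4, 12), major axis vertical; a² = 144, b² = 44.
c² = a² - b² = 144 - 44 = 100, so c = 10.
Foci lie on the vertical axis through the center: (h, k ± c).

(-4, 2) and (-4, 22)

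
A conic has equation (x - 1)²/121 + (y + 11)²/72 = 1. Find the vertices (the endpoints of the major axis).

Center (1, -11). The larger denominator 121 sits under the x-term, so the major axis is horizontal; a² = 121, b² = 72.
a = 11. Vertices at (h ± a, k).

(-10, -11) and (12, -11)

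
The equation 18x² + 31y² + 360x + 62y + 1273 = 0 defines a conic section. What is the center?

Rearranging, 18(x² + 20x) + 31(y² + 2y) = -1273.
Completing the square gives 18(x + 10)² + 31(y + 1)² = -1273 + 1800 + 31 = 558.
Divide by 558: (x + 10)²/31 + (y + 1)²/18 = 1
Ellipse with center (-10, -1).

(-10, -1)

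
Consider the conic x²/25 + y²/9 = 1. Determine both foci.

(-4, 0) and (4, 0)

Center (0, 0). The larger denominator 25 sits under the x-term, so the major axis is horizontal; a² = 25, b² = 9.
c² = a² - b² = 25 - 9 = 16, so c = 4.
Foci lie on the horizontal axis through the center: (h ± c, k).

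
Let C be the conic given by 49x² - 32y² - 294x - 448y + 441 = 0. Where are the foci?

(3, -16) and (3, 2)

Group: 49(x² - 6x) -32(y² + 14y) = -441
Complete the square: 49(x - 3)² -32(y + 7)² = -441 + 441 - 1568 = -1568
Divide by -1568: (y + 7)²/49 - (x - 3)²/32 = 1
Hyperbola, center (3, -7), transverse axis vertical; a² = 49, b² = 32.
c² = a² + b² = 49 + 32 = 81, so c = 9.
Foci lie on the vertical axis through the center: (h, k ± c).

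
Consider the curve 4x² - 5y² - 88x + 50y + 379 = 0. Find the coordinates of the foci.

Collect terms: 4(x² - 22x) -5(y² - 10y) = -379
Completing the square gives 4(x - 11)² -5(y - 5)² = -379 + 484 - 125 = -20.
Divide by -20: (y - 5)²/4 - (x - 11)²/5 = 1
Hyperbola, center (11, 5), transverse axis vertical; a² = 4, b² = 5.
c² = a² + b² = 4 + 5 = 9, so c = 3.
Foci lie on the vertical axis through the center: (h, k ± c).

(11, 2) and (11, 8)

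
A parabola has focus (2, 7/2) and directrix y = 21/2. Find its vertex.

(2, 7)

The vertex is the midpoint between the focus and the directrix along the axis of symmetry.
Axis is vertical (directrix is horizontal). Vertex y-coordinate = (7/2 + 21/2)/2 = 7; x-coordinate = 2.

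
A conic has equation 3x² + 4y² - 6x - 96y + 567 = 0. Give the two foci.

(0, 12) and (2, 12)

3(x² - 2x) + 4(y² - 24y) = -567
Completing the square gives 3(x - 1)² + 4(y - 12)² = -567 + 3 + 576 = 12.
Divide by 12: (x - 1)²/4 + (y - 12)²/3 = 1
Ellipse, center (1, 12), major axis horizontal; a² = 4, b² = 3.
c² = a² - b² = 4 - 3 = 1, so c = 1.
Foci lie on the horizontal axis through the center: (h ± c, k).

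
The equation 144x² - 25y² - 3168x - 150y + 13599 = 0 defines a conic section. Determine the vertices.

(6, -3) and (16, -3)

Collect terms: 144(x² - 22x) -25(y² + 6y) = -13599
Complete the square: 144(x - 11)² -25(y + 3)² = -13599 + 17424 - 225 = 3600
Dividing both sides by 3600: (x - 11)²/25 - (y + 3)²/144 = 1
Hyperbola, center (11, -3), transverse axis horizontal; a² = 25, b² = 144.
a = 5. Vertices at (h ± a, k).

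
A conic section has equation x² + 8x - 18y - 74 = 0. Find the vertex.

Only x is squared. Complete the square in x: (x + 4)² = 18(y + 5).
Vertex (-4, -5); 4p = 18 so p = 9/2. Opens up.

(-4, -5)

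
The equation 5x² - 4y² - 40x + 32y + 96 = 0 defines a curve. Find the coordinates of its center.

Collect terms: 5(x² - 8x) -4(y² - 8y) = -96
Completing the square gives 5(x - 4)² -4(y - 4)² = -96 + 80 - 64 = -80.
Divide through by -80 to get (y - 4)²/20 - (x - 4)²/16 = 1.
Hyperbola with center (4, 4).

(4, 4)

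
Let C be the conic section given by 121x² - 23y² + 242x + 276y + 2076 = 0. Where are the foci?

(-1, -6) and (-1, 18)

Rearranging, 121(x² + 2x) -23(y² - 12y) = -2076.
Completing the square gives 121(x + 1)² -23(y - 6)² = -2076 + 121 - 828 = -2783.
Divide by -2783: (y - 6)²/121 - (x + 1)²/23 = 1
Hyperbola, center (-1, 6), transverse axis vertical; a² = 121, b² = 23.
c² = a² + b² = 121 + 23 = 144, so c = 12.
Foci lie on the vertical axis through the center: (h, k ± c).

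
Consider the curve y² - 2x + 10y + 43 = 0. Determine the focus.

Only y is squared. Complete the square in y: (y + 5)² = 2(x - 9).
Vertex (9, -5); 4p = 2 so p = 1/2. Opens right.
Focus is p units from the vertex along the axis: (h + p, k).

(19/2, -5)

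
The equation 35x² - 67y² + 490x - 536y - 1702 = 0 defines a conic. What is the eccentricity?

35(x² + 14x) -67(y² + 8y) = 1702
35(x + 7)² -67(y + 4)² = 1702 + 1715 - 1072 = 2345
Divide through by 2345 to get (x + 7)²/67 - (y + 4)²/35 = 1.
Hyperbola, center (-7, -4), transverse axis horizontal; a² = 67, b² = 35.
c² = a² + b² = 102, so c = √102.
e = c/a = √102/√67 = √6834/67.

e = √6834/67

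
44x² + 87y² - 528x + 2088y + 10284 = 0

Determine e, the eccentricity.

e = √3741/87

Collect terms: 44(x² - 12x) + 87(y² + 24y) = -10284
44(x - 6)² + 87(y + 12)² = -10284 + 1584 + 12528 = 3828
Divide by 3828: (x - 6)²/87 + (y + 12)²/44 = 1
Ellipse, center (6, -12), major axis horizontal; a² = 87, b² = 44.
c² = a² - b² = 43, so c = √43.
e = c/a = √43/√87 = √3741/87.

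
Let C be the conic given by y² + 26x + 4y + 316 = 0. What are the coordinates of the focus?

(-37/2, -2)

Only y is squared. Complete the square in y: (y + 2)² = -26(x + 12).
Vertex (-12, -2); 4p = -26 so p = -13/2. Opens left.
Focus is p units from the vertex along the axis: (h + p, k).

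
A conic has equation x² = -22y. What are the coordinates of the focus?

(0, -11/2)

Vertex (0, 0); 4p = -22 so p = -11/2. Opens down.
Focus is p units from the vertex along the axis: (h, k + p).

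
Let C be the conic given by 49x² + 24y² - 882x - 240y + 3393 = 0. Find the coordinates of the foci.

Group: 49(x² - 18x) + 24(y² - 10y) = -3393
Complete the square in x and y: 49(x - 9)² + 24(y - 5)² = -3393 + 3969 + 600 = 1176
Dividing both sides by 1176: (x - 9)²/24 + (y - 5)²/49 = 1
Ellipse, center (9, 5), major axis vertical; a² = 49, b² = 24.
c² = a² - b² = 49 - 24 = 25, so c = 5.
Foci lie on the vertical axis through the center: (h, k ± c).

(9, 0) and (9, 10)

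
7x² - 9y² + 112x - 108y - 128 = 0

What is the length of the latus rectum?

28/3

Group the x- and y-terms: 7(x² + 16x) -9(y² + 12y) = 128
Complete the square in x and y: 7(x + 8)² -9(y + 6)² = 128 + 448 - 324 = 252
Divide by 252: (x + 8)²/36 - (y + 6)²/28 = 1
Hyperbola, center (-8, -6), transverse axis horizontal; a² = 36, b² = 28.
Latus rectum length = 2b²/a = 2·28/6 = 28/3.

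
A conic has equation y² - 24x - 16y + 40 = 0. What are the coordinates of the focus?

(5, 8)

Only y is squared. Complete the square in y: (y - 8)² = 24(x + 1).
Vertex (-1, 8); 4p = 24 so p = 6. Opens right.
Focus is p units from the vertex along the axis: (h + p, k).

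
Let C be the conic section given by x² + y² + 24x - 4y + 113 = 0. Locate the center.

Collect terms: (x² + 24x) + (y² - 4y) = -113
Complete the square: (x + 12)² + (y - 2)² = -113 + 144 + 4 = 35
So (x + 12)² + (y - 2)² = 35.
Circle centered at (-12, 2) with r² = 35.

(-12, 2)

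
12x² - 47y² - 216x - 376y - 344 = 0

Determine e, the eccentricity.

Group the x- and y-terms: 12(x² - 18x) -47(y² + 8y) = 344
Complete the square in x and y: 12(x - 9)² -47(y + 4)² = 344 + 972 - 752 = 564
Dividing both sides by 564: (x - 9)²/47 - (y + 4)²/12 = 1
Hyperbola, center (9, -4), transverse axis horizontal; a² = 47, b² = 12.
c² = a² + b² = 59, so c = √59.
e = c/a = √59/√47 = √2773/47.

e = √2773/47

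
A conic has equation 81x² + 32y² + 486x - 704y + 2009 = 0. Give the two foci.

Collect terms: 81(x² + 6x) + 32(y² - 22y) = -2009
Completing the square gives 81(x + 3)² + 32(y - 11)² = -2009 + 729 + 3872 = 2592.
Dividing both sides by 2592: (x + 3)²/32 + (y - 11)²/81 = 1
Ellipse, center (-3, 11), major axis vertical; a² = 81, b² = 32.
c² = a² - b² = 81 - 32 = 49, so c = 7.
Foci lie on the vertical axis through the center: (h, k ± c).

(-3, 4) and (-3, 18)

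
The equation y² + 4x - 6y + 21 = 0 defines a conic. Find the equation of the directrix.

x = -2

Only y is squared. Complete the square in y: (y - 3)² = -4(x + 3).
Vertex (-3, 3); 4p = -4 so p = -1. Opens left.
Directrix is the vertical line x = h − p = -3 − (-1) = -2.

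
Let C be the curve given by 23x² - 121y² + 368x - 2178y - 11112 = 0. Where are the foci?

Group the x- and y-terms: 23(x² + 16x) -121(y² + 18y) = 11112
Complete the square: 23(x + 8)² -121(y + 9)² = 11112 + 1472 - 9801 = 2783
Divide by 2783: (x + 8)²/121 - (y + 9)²/23 = 1
Hyperbola, center (-8, -9), transverse axis horizontal; a² = 121, b² = 23.
c² = a² + b² = 121 + 23 = 144, so c = 12.
Foci lie on the horizontal axis through the center: (h ± c, k).

(-20, -9) and (4, -9)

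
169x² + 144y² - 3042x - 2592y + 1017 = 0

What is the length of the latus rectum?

288/13

Rearranging, 169(x² - 18x) + 144(y² - 18y) = -1017.
Complete the square in x and y: 169(x - 9)² + 144(y - 9)² = -1017 + 13689 + 11664 = 24336
Dividing both sides by 24336: (x - 9)²/144 + (y - 9)²/169 = 1
Ellipse, center (9, 9), major axis vertical; a² = 169, b² = 144.
Latus rectum length = 2b²/a = 2·144/13 = 288/13.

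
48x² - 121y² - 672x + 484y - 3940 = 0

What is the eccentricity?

48(x² - 14x) -121(y² - 4y) = 3940
Complete the square in x and y: 48(x - 7)² -121(y - 2)² = 3940 + 2352 - 484 = 5808
Divide through by 5808 to get (x - 7)²/121 - (y - 2)²/48 = 1.
Hyperbola, center (7, 2), transverse axis horizontal; a² = 121, b² = 48.
c² = a² + b² = 169, so c = 13.
e = c/a = 13/11.

e = 13/11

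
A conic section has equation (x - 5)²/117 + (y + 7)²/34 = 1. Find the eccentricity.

Center (5, -7). The larger denominator 117 sits under the x-term, so the major axis is horizontal; a² = 117, b² = 34.
c² = a² - b² = 83, so c = √83.
e = c/a = √83/3√13 = √1079/39.

e = √1079/39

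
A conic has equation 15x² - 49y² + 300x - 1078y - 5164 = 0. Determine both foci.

(-18, -11) and (-2, -11)

Collect terms: 15(x² + 20x) -49(y² + 22y) = 5164
Completing the square gives 15(x + 10)² -49(y + 11)² = 5164 + 1500 - 5929 = 735.
Divide by 735: (x + 10)²/49 - (y + 11)²/15 = 1
Hyperbola, center (-10, -11), transverse axis horizontal; a² = 49, b² = 15.
c² = a² + b² = 49 + 15 = 64, so c = 8.
Foci lie on the horizontal axis through the center: (h ± c, k).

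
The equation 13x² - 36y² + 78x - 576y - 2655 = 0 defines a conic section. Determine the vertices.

Group: 13(x² + 6x) -36(y² + 16y) = 2655
Complete the square: 13(x + 3)² -36(y + 8)² = 2655 + 117 - 2304 = 468
Dividing both sides by 468: (x + 3)²/36 - (y + 8)²/13 = 1
Hyperbola, center (-3, -8), transverse axis horizontal; a² = 36, b² = 13.
a = 6. Vertices at (h ± a, k).

(-9, -8) and (3, -8)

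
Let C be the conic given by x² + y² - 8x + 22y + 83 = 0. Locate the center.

Group the x- and y-terms: (x² - 8x) + (y² + 22y) = -83
(x - 4)² + (y + 11)² = -83 + 16 + 121 = 54
So (x - 4)² + (y + 11)² = 54.
Circle centered at (4, -11) with r² = 54.

(4, -11)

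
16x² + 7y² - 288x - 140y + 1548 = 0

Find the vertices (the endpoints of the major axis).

(9, 2) and (9, 18)

Group: 16(x² - 18x) + 7(y² - 20y) = -1548
Complete the square: 16(x - 9)² + 7(y - 10)² = -1548 + 1296 + 700 = 448
Divide through by 448 to get (x - 9)²/28 + (y - 10)²/64 = 1.
Ellipse, center (9, 10), major axis vertical; a² = 64, b² = 28.
a = 8. Vertices at (h, k ± a).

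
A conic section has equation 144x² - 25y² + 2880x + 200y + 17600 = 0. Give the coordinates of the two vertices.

(-10, -8) and (-10, 16)

Group: 144(x² + 20x) -25(y² - 8y) = -17600
Completing the square gives 144(x + 10)² -25(y - 4)² = -17600 + 14400 - 400 = -3600.
Dividing both sides by -3600: (y - 4)²/144 - (x + 10)²/25 = 1
Hyperbola, center (-10, 4), transverse axis vertical; a² = 144, b² = 25.
a = 12. Vertices at (h, k ± a).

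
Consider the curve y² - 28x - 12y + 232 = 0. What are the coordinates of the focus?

(14, 6)

Only y is squared. Complete the square in y: (y - 6)² = 28(x - 7).
Vertex (7, 6); 4p = 28 so p = 7. Opens right.
Focus is p units from the vertex along the axis: (h + p, k).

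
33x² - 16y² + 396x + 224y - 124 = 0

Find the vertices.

(-10, 7) and (-2, 7)

Collect terms: 33(x² + 12x) -16(y² - 14y) = 124
Completing the square gives 33(x + 6)² -16(y - 7)² = 124 + 1188 - 784 = 528.
Divide through by 528 to get (x + 6)²/16 - (y - 7)²/33 = 1.
Hyperbola, center (-6, 7), transverse axis horizontal; a² = 16, b² = 33.
a = 4. Vertices at (h ± a, k).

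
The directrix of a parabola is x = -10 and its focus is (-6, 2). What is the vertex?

(-8, 2)

The vertex is the midpoint between the focus and the directrix along the axis of symmetry.
Axis is horizontal (directrix is vertical). Vertex x-coordinate = (-6 + (-10))/2 = -8; y-coordinate = 2.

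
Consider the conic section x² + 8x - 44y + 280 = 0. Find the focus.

(-4, 17)

Only x is squared. Complete the square in x: (x + 4)² = 44(y - 6).
Vertex (-4, 6); 4p = 44 so p = 11. Opens up.
Focus is p units from the vertex along the axis: (h, k + p).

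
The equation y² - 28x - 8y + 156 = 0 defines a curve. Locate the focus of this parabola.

(12, 4)

Only y is squared. Complete the square in y: (y - 4)² = 28(x - 5).
Vertex (5, 4); 4p = 28 so p = 7. Opens right.
Focus is p units from the vertex along the axis: (h + p, k).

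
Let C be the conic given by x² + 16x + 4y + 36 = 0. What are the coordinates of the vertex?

(-8, 7)

Only x is squared. Complete the square in x: (x + 8)² = -4(y - 7).
Vertex (-8, 7); 4p = -4 so p = -1. Opens down.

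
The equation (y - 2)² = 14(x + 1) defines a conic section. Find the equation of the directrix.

Vertex (-1, 2); 4p = 14 so p = 7/2. Opens right.
Directrix is the vertical line x = h − p = -1 − (7/2) = -9/2.

x = -9/2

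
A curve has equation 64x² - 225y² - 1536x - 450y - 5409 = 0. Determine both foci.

(-5, -1) and (29, -1)

64(x² - 24x) -225(y² + 2y) = 5409
Complete the square: 64(x - 12)² -225(y + 1)² = 5409 + 9216 - 225 = 14400
Divide through by 14400 to get (x - 12)²/225 - (y + 1)²/64 = 1.
Hyperbola, center (12, -1), transverse axis horizontal; a² = 225, b² = 64.
c² = a² + b² = 225 + 64 = 289, so c = 17.
Foci lie on the horizontal axis through the center: (h ± c, k).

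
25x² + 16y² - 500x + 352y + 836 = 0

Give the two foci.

(10, -20) and (10, -2)

Group the x- and y-terms: 25(x² - 20x) + 16(y² + 22y) = -836
Completing the square gives 25(x - 10)² + 16(y + 11)² = -836 + 2500 + 1936 = 3600.
Divide through by 3600 to get (x - 10)²/144 + (y + 11)²/225 = 1.
Ellipse, center (10, -11), major axis vertical; a² = 225, b² = 144.
c² = a² - b² = 225 - 144 = 81, so c = 9.
Foci lie on the vertical axis through the center: (h, k ± c).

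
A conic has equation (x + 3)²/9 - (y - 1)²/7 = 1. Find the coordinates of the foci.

Center (-3, 1). The positive term is the x-term, so the transverse axis is horizontal; a² = 9, b² = 7.
c² = a² + b² = 9 + 7 = 16, so c = 4.
Foci lie on the horizontal axis through the center: (h ± c, k).

(-7, 1) and (1, 1)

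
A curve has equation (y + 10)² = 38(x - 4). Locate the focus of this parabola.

Vertex (4, -10); 4p = 38 so p = 19/2. Opens right.
Focus is p units from the vertex along the axis: (h + p, k).

(27/2, -10)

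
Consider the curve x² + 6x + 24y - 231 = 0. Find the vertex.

(-3, 10)

Only x is squared. Complete the square in x: (x + 3)² = -24(y - 10).
Vertex (-3, 10); 4p = -24 so p = -6. Opens down.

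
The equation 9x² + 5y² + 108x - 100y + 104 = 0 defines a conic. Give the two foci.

(-6, 2) and (-6, 18)

Group: 9(x² + 12x) + 5(y² - 20y) = -104
Complete the square in x and y: 9(x + 6)² + 5(y - 10)² = -104 + 324 + 500 = 720
Dividing both sides by 720: (x + 6)²/80 + (y - 10)²/144 = 1
Ellipse, center (-6, 10), major axis vertical; a² = 144, b² = 80.
c² = a² - b² = 144 - 80 = 64, so c = 8.
Foci lie on the vertical axis through the center: (h, k ± c).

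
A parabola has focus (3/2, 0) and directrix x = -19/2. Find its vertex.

(-4, 0)

The vertex is the midpoint between the focus and the directrix along the axis of symmetry.
Axis is horizontal (directrix is vertical). Vertex x-coordinate = (3/2 + (-19/2))/2 = -4; y-coordinate = 0.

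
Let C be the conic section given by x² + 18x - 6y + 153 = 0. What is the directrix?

Only x is squared. Complete the square in x: (x + 9)² = 6(y - 12).
Vertex (-9, 12); 4p = 6 so p = 3/2. Opens up.
Directrix is the horizontal line y = k − p = 12 − (3/2) = 21/2.

y = 21/2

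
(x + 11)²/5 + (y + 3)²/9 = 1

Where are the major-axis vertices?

(-11, -6) and (-11, 0)

Center (-11, -3). The larger denominator 9 sits under the y-term, so the major axis is vertical; a² = 9, b² = 5.
a = 3. Vertices at (h, k ± a).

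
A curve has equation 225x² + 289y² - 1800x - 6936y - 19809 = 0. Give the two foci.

225(x² - 8x) + 289(y² - 24y) = 19809
Completing the square gives 225(x - 4)² + 289(y - 12)² = 19809 + 3600 + 41616 = 65025.
Divide through by 65025 to get (x - 4)²/289 + (y - 12)²/225 = 1.
Ellipse, center (4, 12), major axis horizontal; a² = 289, b² = 225.
c² = a² - b² = 289 - 225 = 64, so c = 8.
Foci lie on the horizontal axis through the center: (h ± c, k).

(-4, 12) and (12, 12)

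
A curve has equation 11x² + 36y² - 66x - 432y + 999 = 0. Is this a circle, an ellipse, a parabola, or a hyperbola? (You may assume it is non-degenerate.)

No xy term. Coefficients of x² and y² are A = 11, C = 36.
A and C have the same sign but A ≠ C ⇒ ellipse.

ellipse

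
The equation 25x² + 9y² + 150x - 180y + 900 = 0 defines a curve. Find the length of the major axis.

25(x² + 6x) + 9(y² - 20y) = -900
25(x + 3)² + 9(y - 10)² = -900 + 225 + 900 = 225
Divide by 225: (x + 3)²/9 + (y - 10)²/25 = 1
Ellipse, center (-3, 10), major axis vertical; a² = 25, b² = 9.
a² = 25 so a = 5; the major axis has length 2a = 10.

10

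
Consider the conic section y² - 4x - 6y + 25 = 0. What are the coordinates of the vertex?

(4, 3)

Only y is squared. Complete the square in y: (y - 3)² = 4(x - 4).
Vertex (4, 3); 4p = 4 so p = 1. Opens right.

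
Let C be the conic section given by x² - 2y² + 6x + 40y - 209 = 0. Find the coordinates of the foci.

(-3 - 3√3, 10) and (-3 + 3√3, 10)

Collect terms: (x² + 6x) -2(y² - 20y) = 209
(x + 3)² -2(y - 10)² = 209 + 9 - 200 = 18
Divide by 18: (x + 3)²/18 - (y - 10)²/9 = 1
Hyperbola, center (-3, 10), transverse axis horizontal; a² = 18, b² = 9.
c² = a² + b² = 18 + 9 = 27, so c = 3√3.
Foci lie on the horizontal axis through the center: (h ± c, k).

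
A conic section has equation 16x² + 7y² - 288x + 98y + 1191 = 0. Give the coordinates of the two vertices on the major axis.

(9, -15) and (9, 1)

Group the x- and y-terms: 16(x² - 18x) + 7(y² + 14y) = -1191
Completing the square gives 16(x - 9)² + 7(y + 7)² = -1191 + 1296 + 343 = 448.
Dividing both sides by 448: (x - 9)²/28 + (y + 7)²/64 = 1
Ellipse, center (9, -7), major axis vertical; a² = 64, b² = 28.
a = 8. Vertices at (h, k ± a).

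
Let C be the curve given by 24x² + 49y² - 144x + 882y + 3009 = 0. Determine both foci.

Group the x- and y-terms: 24(x² - 6x) + 49(y² + 18y) = -3009
Complete the square: 24(x - 3)² + 49(y + 9)² = -3009 + 216 + 3969 = 1176
Divide through by 1176 to get (x - 3)²/49 + (y + 9)²/24 = 1.
Ellipse, center (3, -9), major axis horizontal; a² = 49, b² = 24.
c² = a² - b² = 49 - 24 = 25, so c = 5.
Foci lie on the horizontal axis through the center: (h ± c, k).

(-2, -9) and (8, -9)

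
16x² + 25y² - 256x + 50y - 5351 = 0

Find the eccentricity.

e = 3/5

Rearranging, 16(x² - 16x) + 25(y² + 2y) = 5351.
Completing the square gives 16(x - 8)² + 25(y + 1)² = 5351 + 1024 + 25 = 6400.
Divide through by 6400 to get (x - 8)²/400 + (y + 1)²/256 = 1.
Ellipse, center (8, -1), major axis horizontal; a² = 400, b² = 256.
c² = a² - b² = 144, so c = 12.
e = c/a = 12/20 = 3/5.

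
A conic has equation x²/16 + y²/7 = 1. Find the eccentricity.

e = 3/4

Center (0, 0). The larger denominator 16 sits under the x-term, so the major axis is horizontal; a² = 16, b² = 7.
c² = a² - b² = 9, so c = 3.
e = c/a = 3/4.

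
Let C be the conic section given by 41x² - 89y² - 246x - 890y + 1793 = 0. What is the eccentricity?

e = √5330/41

Group: 41(x² - 6x) -89(y² + 10y) = -1793
41(x - 3)² -89(y + 5)² = -1793 + 369 - 2225 = -3649
Divide by -3649: (y + 5)²/41 - (x - 3)²/89 = 1
Hyperbola, center (3, -5), transverse axis vertical; a² = 41, b² = 89.
c² = a² + b² = 130, so c = √130.
e = c/a = √130/√41 = √5330/41.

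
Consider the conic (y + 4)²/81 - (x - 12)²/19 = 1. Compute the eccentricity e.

Center (12, -4). The positive term is the y-term, so the transverse axis is vertical; a² = 81, b² = 19.
c² = a² + b² = 100, so c = 10.
e = c/a = 10/9.

e = 10/9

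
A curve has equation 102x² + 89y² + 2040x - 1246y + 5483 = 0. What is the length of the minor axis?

2√89

102(x² + 20x) + 89(y² - 14y) = -5483
Completing the square gives 102(x + 10)² + 89(y - 7)² = -5483 + 10200 + 4361 = 9078.
Dividing both sides by 9078: (x + 10)²/89 + (y - 7)²/102 = 1
Ellipse, center (-10, 7), major axis vertical; a² = 102, b² = 89.
b² = 89 so b = √89; the minor axis has length 2b = 2√89.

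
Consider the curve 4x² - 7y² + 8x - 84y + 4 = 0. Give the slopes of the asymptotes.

Rearranging, 4(x² + 2x) -7(y² + 12y) = -4.
4(x + 1)² -7(y + 6)² = -4 + 4 - 252 = -252
Divide through by -252 to get (y + 6)²/36 - (x + 1)²/63 = 1.
Hyperbola, center (-1, -6), transverse axis vertical; a² = 36, b² = 63.
For a vertical hyperbola the asymptotes have slope ±a/b.
Here that is ±6/3√7 = ±2√7/7.

2√7/7 and -2√7/7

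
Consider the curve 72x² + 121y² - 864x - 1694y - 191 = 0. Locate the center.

(6, 7)

72(x² - 12x) + 121(y² - 14y) = 191
Completing the square gives 72(x - 6)² + 121(y - 7)² = 191 + 2592 + 5929 = 8712.
Divide by 8712: (x - 6)²/121 + (y - 7)²/72 = 1
Ellipse with center (6, 7).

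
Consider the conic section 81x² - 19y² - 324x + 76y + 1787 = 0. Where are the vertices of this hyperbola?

81(x² - 4x) -19(y² - 4y) = -1787
Complete the square in x and y: 81(x - 2)² -19(y - 2)² = -1787 + 324 - 76 = -1539
Divide through by -1539 to get (y - 2)²/81 - (x - 2)²/19 = 1.
Hyperbola, center (2, 2), transverse axis vertical; a² = 81, b² = 19.
a = 9. Vertices at (h, k ± a).

(2, -7) and (2, 11)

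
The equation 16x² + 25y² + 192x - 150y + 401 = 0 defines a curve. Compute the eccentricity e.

e = 3/5

Rearranging, 16(x² + 12x) + 25(y² - 6y) = -401.
Complete the square in x and y: 16(x + 6)² + 25(y - 3)² = -401 + 576 + 225 = 400
Divide by 400: (x + 6)²/25 + (y - 3)²/16 = 1
Ellipse, center (-6, 3), major axis horizontal; a² = 25, b² = 16.
c² = a² - b² = 9, so c = 3.
e = c/a = 3/5.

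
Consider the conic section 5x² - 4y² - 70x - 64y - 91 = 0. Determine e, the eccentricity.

e = 3/2

Group the x- and y-terms: 5(x² - 14x) -4(y² + 16y) = 91
Complete the square: 5(x - 7)² -4(y + 8)² = 91 + 245 - 256 = 80
Divide through by 80 to get (x - 7)²/16 - (y + 8)²/20 = 1.
Hyperbola, center (7, -8), transverse axis horizontal; a² = 16, b² = 20.
c² = a² + b² = 36, so c = 6.
e = c/a = 6/4 = 3/2.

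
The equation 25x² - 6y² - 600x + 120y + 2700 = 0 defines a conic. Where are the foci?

(12 - √62, 10) and (12 + √62, 10)

Rearranging, 25(x² - 24x) -6(y² - 20y) = -2700.
Complete the square in x and y: 25(x - 12)² -6(y - 10)² = -2700 + 3600 - 600 = 300
Dividing both sides by 300: (x - 12)²/12 - (y - 10)²/50 = 1
Hyperbola, center (12, 10), transverse axis horizontal; a² = 12, b² = 50.
c² = a² + b² = 12 + 50 = 62, so c = √62.
Foci lie on the horizontal axis through the center: (h ± c, k).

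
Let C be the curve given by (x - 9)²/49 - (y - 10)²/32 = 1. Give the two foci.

Center (9, 10). The positive term is the x-term, so the transverse axis is horizontal; a² = 49, b² = 32.
c² = a² + b² = 49 + 32 = 81, so c = 9.
Foci lie on the horizontal axis through the center: (h ± c, k).

(0, 10) and (18, 10)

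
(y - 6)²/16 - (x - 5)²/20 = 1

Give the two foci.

(5, 0) and (5, 12)

Center (5, 6). The positive term is the y-term, so the transverse axis is vertical; a² = 16, b² = 20.
c² = a² + b² = 16 + 20 = 36, so c = 6.
Foci lie on the vertical axis through the center: (h, k ± c).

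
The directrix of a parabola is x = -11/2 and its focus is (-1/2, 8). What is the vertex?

The vertex is the midpoint between the focus and the directrix along the axis of symmetry.
Axis is horizontal (directrix is vertical). Vertex x-coordinate = (-1/2 + (-11/2))/2 = -3; y-coordinate = 8.

(-3, 8)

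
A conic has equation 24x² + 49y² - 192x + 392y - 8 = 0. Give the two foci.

(-1, -4) and (9, -4)

24(x² - 8x) + 49(y² + 8y) = 8
Complete the square in x and y: 24(x - 4)² + 49(y + 4)² = 8 + 384 + 784 = 1176
Dividing both sides by 1176: (x - 4)²/49 + (y + 4)²/24 = 1
Ellipse, center (4, -4), major axis horizontal; a² = 49, b² = 24.
c² = a² - b² = 49 - 24 = 25, so c = 5.
Foci lie on the horizontal axis through the center: (h ± c, k).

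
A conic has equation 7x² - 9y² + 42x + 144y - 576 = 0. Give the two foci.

(-7, 8) and (1, 8)

Rearranging, 7(x² + 6x) -9(y² - 16y) = 576.
Completing the square gives 7(x + 3)² -9(y - 8)² = 576 + 63 - 576 = 63.
Divide through by 63 to get (x + 3)²/9 - (y - 8)²/7 = 1.
Hyperbola, center (-3, 8), transverse axis horizontal; a² = 9, b² = 7.
c² = a² + b² = 9 + 7 = 16, so c = 4.
Foci lie on the horizontal axis through the center: (h ± c, k).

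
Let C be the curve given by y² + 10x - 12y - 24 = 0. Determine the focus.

Only y is squared. Complete the square in y: (y - 6)² = -10(x - 6).
Vertex (6, 6); 4p = -10 so p = -5/2. Opens left.
Focus is p units from the vertex along the axis: (h + p, k).

(7/2, 6)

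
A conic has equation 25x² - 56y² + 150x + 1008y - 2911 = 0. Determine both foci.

(-3, 0) and (-3, 18)

Group: 25(x² + 6x) -56(y² - 18y) = 2911
Complete the square in x and y: 25(x + 3)² -56(y - 9)² = 2911 + 225 - 4536 = -1400
Dividing both sides by -1400: (y - 9)²/25 - (x + 3)²/56 = 1
Hyperbola, center (-3, 9), transverse axis vertical; a² = 25, b² = 56.
c² = a² + b² = 25 + 56 = 81, so c = 9.
Foci lie on the vertical axis through the center: (h, k ± c).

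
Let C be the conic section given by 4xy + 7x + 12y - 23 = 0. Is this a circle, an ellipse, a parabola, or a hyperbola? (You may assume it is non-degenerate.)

hyperbola

A = 0, B = 4, C = 0.
Discriminant B² − 4AC = 4² − 4·0·0 = 16.
B² − 4AC > 0 ⇒ hyperbola.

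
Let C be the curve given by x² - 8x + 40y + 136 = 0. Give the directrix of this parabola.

Only x is squared. Complete the square in x: (x - 4)² = -40(y + 3).
Vertex (4, -3); 4p = -40 so p = -10. Opens down.
Directrix is the horizontal line y = k − p = -3 − (-10) = 7.

y = 7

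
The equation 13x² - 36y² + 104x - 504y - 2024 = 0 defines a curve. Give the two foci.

Rearranging, 13(x² + 8x) -36(y² + 14y) = 2024.
Complete the square in x and y: 13(x + 4)² -36(y + 7)² = 2024 + 208 - 1764 = 468
Dividing both sides by 468: (x + 4)²/36 - (y + 7)²/13 = 1
Hyperbola, center (-4, -7), transverse axis horizontal; a² = 36, b² = 13.
c² = a² + b² = 36 + 13 = 49, so c = 7.
Foci lie on the horizontal axis through the center: (h ± c, k).

(-11, -7) and (3, -7)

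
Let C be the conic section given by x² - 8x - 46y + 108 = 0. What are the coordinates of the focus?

(4, 27/2)

Only x is squared. Complete the square in x: (x - 4)² = 46(y - 2).
Vertex (4, 2); 4p = 46 so p = 23/2. Opens up.
Focus is p units from the vertex along the axis: (h, k + p).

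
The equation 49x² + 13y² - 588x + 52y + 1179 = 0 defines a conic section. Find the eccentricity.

e = 6/7

Group the x- and y-terms: 49(x² - 12x) + 13(y² + 4y) = -1179
Completing the square gives 49(x - 6)² + 13(y + 2)² = -1179 + 1764 + 52 = 637.
Dividing both sides by 637: (x - 6)²/13 + (y + 2)²/49 = 1
Ellipse, center (6, -2), major axis vertical; a² = 49, b² = 13.
c² = a² - b² = 36, so c = 6.
e = c/a = 6/7.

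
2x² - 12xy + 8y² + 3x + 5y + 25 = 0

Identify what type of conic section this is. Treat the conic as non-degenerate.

hyperbola

A = 2, B = -12, C = 8.
Discriminant B² − 4AC = (-12)² − 4·2·8 = 80.
B² − 4AC > 0 ⇒ hyperbola.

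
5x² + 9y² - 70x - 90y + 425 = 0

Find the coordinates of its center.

5(x² - 14x) + 9(y² - 10y) = -425
Completing the square gives 5(x - 7)² + 9(y - 5)² = -425 + 245 + 225 = 45.
Divide by 45: (x - 7)²/9 + (y - 5)²/5 = 1
Ellipse with center (7, 5).

(7, 5)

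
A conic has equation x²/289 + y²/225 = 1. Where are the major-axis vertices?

Center (0, 0). The larger denominator 289 sits under the x-term, so the major axis is horizontal; a² = 289, b² = 225.
a = 17. Vertices at (h ± a, k).

(-17, 0) and (17, 0)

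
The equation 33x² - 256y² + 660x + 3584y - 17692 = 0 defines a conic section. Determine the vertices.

(-26, 7) and (6, 7)

33(x² + 20x) -256(y² - 14y) = 17692
Completing the square gives 33(x + 10)² -256(y - 7)² = 17692 + 3300 - 12544 = 8448.
Divide through by 8448 to get (x + 10)²/256 - (y - 7)²/33 = 1.
Hyperbola, center (-10, 7), transverse axis horizontal; a² = 256, b² = 33.
a = 16. Vertices at (h ± a, k).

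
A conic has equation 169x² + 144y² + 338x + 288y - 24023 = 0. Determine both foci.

(-1, -6) and (-1, 4)

Group the x- and y-terms: 169(x² + 2x) + 144(y² + 2y) = 24023
Complete the square in x and y: 169(x + 1)² + 144(y + 1)² = 24023 + 169 + 144 = 24336
Divide by 24336: (x + 1)²/144 + (y + 1)²/169 = 1
Ellipse, center (-1, -1), major axis vertical; a² = 169, b² = 144.
c² = a² - b² = 169 - 144 = 25, so c = 5.
Foci lie on the vertical axis through the center: (h, k ± c).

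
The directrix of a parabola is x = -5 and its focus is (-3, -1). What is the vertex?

(-4, -1)

The vertex is the midpoint between the focus and the directrix along the axis of symmetry.
Axis is horizontal (directrix is vertical). Vertex x-coordinate = (-3 + (-5))/2 = -4; y-coordinate = -1.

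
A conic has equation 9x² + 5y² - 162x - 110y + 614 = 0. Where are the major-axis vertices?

(9, -1) and (9, 23)

Group the x- and y-terms: 9(x² - 18x) + 5(y² - 22y) = -614
Complete the square in x and y: 9(x - 9)² + 5(y - 11)² = -614 + 729 + 605 = 720
Divide by 720: (x - 9)²/80 + (y - 11)²/144 = 1
Ellipse, center (9, 11), major axis vertical; a² = 144, b² = 80.
a = 12. Vertices at (h, k ± a).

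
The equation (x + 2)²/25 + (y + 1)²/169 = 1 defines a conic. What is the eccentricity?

e = 12/13

Center (-2, -1). The larger denominator 169 sits under the y-term, so the major axis is vertical; a² = 169, b² = 25.
c² = a² - b² = 144, so c = 12.
e = c/a = 12/13.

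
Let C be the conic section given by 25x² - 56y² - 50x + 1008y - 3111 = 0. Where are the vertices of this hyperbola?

25(x² - 2x) -56(y² - 18y) = 3111
Complete the square: 25(x - 1)² -56(y - 9)² = 3111 + 25 - 4536 = -1400
Dividing both sides by -1400: (y - 9)²/25 - (x - 1)²/56 = 1
Hyperbola, center (1, 9), transverse axis vertical; a² = 25, b² = 56.
a = 5. Vertices at (h, k ± a).

(1, 4) and (1, 14)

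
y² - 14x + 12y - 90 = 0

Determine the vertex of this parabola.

Only y is squared. Complete the square in y: (y + 6)² = 14(x + 9).
Vertex (-9, -6); 4p = 14 so p = 7/2. Opens right.

(-9, -6)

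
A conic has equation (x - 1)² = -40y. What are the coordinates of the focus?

(1, -10)

Vertex (1, 0); 4p = -40 so p = -10. Opens down.
Focus is p units from the vertex along the axis: (h, k + p).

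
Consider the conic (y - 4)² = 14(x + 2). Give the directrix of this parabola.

Vertex (-2, 4); 4p = 14 so p = 7/2. Opens right.
Directrix is the vertical line x = h − p = -2 − (7/2) = -11/2.

x = -11/2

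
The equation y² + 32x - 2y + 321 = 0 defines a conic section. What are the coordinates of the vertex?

(-10, 1)

Only y is squared. Complete the square in y: (y - 1)² = -32(x + 10).
Vertex (-10, 1); 4p = -32 so p = -8. Opens left.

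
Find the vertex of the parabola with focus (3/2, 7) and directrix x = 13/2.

(4, 7)

The vertex is the midpoint between the focus and the directrix along the axis of symmetry.
Axis is horizontal (directrix is vertical). Vertex x-coordinate = (3/2 + 13/2)/2 = 4; y-coordinate = 7.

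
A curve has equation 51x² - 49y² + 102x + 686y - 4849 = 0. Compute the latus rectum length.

102/7

Group: 51(x² + 2x) -49(y² - 14y) = 4849
Complete the square in x and y: 51(x + 1)² -49(y - 7)² = 4849 + 51 - 2401 = 2499
Divide through by 2499 to get (x + 1)²/49 - (y - 7)²/51 = 1.
Hyperbola, center (-1, 7), transverse axis horizontal; a² = 49, b² = 51.
Latus rectum length = 2b²/a = 2·51/7 = 102/7.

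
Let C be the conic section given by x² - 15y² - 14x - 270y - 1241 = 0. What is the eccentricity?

(x² - 14x) -15(y² + 18y) = 1241
Completing the square gives (x - 7)² -15(y + 9)² = 1241 + 49 - 1215 = 75.
Divide through by 75 to get (x - 7)²/75 - (y + 9)²/5 = 1.
Hyperbola, center (7, -9), transverse axis horizontal; a² = 75, b² = 5.
c² = a² + b² = 80, so c = 4√5.
e = c/a = 4√5/5√3 = 4√15/15.

e = 4√15/15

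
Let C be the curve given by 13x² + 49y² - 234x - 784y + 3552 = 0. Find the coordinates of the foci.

Collect terms: 13(x² - 18x) + 49(y² - 16y) = -3552
Complete the square in x and y: 13(x - 9)² + 49(y - 8)² = -3552 + 1053 + 3136 = 637
Dividing both sides by 637: (x - 9)²/49 + (y - 8)²/13 = 1
Ellipse, center (9, 8), major axis horizontal; a² = 49, b² = 13.
c² = a² - b² = 49 - 13 = 36, so c = 6.
Foci lie on the horizontal axis through the center: (h ± c, k).

(3, 8) and (15, 8)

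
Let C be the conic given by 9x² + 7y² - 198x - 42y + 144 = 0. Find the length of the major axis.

Group the x- and y-terms: 9(x² - 22x) + 7(y² - 6y) = -144
Completing the square gives 9(x - 11)² + 7(y - 3)² = -144 + 1089 + 63 = 1008.
Divide through by 1008 to get (x - 11)²/112 + (y - 3)²/144 = 1.
Ellipse, center (11, 3), major axis vertical; a² = 144, b² = 112.
a² = 144 so a = 12; the major axis has length 2a = 24.

24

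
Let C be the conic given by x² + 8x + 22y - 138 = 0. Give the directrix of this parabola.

Only x is squared. Complete the square in x: (x + 4)² = -22(y - 7).
Vertex (-4, 7); 4p = -22 so p = -11/2. Opens down.
Directrix is the horizontal line y = k − p = 7 − (-11/2) = 25/2.

y = 25/2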